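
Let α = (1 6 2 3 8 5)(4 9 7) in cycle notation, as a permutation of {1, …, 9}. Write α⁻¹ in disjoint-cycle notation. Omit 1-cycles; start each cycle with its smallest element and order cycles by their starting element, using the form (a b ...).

If α sends a → b within a cycle, α⁻¹ sends b → a; equivalently, reverse each cycle.
After reversing and putting each cycle's least element first, α⁻¹ = (1 5 8 3 2 6)(4 7 9).

(1 5 8 3 2 6)(4 7 9)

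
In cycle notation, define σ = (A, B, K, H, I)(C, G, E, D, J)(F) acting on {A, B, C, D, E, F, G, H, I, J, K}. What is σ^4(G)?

G lies in the 5-cycle (C, G, E, D, J).
Stepping 4 places around the cycle: G → E → D → J → C.

C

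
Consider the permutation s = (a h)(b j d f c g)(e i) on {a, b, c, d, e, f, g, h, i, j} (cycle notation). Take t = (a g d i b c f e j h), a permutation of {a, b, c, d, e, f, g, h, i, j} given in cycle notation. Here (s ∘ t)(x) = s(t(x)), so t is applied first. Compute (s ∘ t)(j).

a

t(j) = h, then s(h) = a; composing gives (s ∘ t)(j) = a.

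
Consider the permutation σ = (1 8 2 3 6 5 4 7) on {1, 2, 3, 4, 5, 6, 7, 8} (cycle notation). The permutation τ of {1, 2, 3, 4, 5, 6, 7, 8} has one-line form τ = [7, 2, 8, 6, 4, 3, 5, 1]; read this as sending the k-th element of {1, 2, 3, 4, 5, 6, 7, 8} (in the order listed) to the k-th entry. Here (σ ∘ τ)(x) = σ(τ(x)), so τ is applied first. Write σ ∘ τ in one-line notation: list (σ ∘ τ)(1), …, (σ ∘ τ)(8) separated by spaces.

1 3 2 5 7 6 4 8

(σ ∘ τ)(x) = σ(τ(x)). Computing each image: σ(τ(1)) = σ(7) = 1, σ(τ(2)) = σ(2) = 3, σ(τ(3)) = σ(8) = 2, σ(τ(4)) = σ(6) = 5, σ(τ(5)) = σ(4) = 7, σ(τ(6)) = σ(3) = 6, σ(τ(7)) = σ(5) = 4, σ(τ(8)) = σ(1) = 8.
Hence σ ∘ τ = [1 3 2 5 7 6 4 8].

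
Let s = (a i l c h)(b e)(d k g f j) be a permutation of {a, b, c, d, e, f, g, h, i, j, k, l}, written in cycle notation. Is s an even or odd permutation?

odd

The cycle lengths are 5, 5, 2.
A cycle is odd iff its length is even; s has 1 even-length cycle, so sgn(s) = (−1)^1 and s is odd.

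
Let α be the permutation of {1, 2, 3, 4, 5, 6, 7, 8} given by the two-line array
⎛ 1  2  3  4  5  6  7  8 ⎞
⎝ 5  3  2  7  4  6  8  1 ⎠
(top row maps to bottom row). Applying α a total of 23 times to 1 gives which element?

7

Tracing 1 → 5 → … returns to 1 after 5 steps, so 1 lies in a 5-cycle (1 5 4 7 8).
Powers repeat with period 5 on this cycle, and 23 mod 5 = 3, so α^23(1) = α^3(1).
Stepping 3 places around the cycle: 1 → 5 → 4 → 7.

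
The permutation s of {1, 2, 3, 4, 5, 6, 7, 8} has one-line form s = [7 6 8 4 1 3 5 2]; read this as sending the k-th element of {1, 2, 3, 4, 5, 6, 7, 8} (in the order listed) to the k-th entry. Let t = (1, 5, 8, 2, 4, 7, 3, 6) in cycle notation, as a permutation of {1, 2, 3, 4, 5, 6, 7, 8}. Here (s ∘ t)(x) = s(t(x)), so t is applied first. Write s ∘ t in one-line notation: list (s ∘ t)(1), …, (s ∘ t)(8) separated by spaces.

1 4 3 5 2 7 8 6

(s ∘ t)(x) = s(t(x)). Computing each image: s(t(1)) = s(5) = 1, s(t(2)) = s(4) = 4, s(t(3)) = s(6) = 3, s(t(4)) = s(7) = 5, s(t(5)) = s(8) = 2, s(t(6)) = s(1) = 7, s(t(7)) = s(3) = 8, s(t(8)) = s(2) = 6.
Hence s ∘ t = [1 4 3 5 2 7 8 6].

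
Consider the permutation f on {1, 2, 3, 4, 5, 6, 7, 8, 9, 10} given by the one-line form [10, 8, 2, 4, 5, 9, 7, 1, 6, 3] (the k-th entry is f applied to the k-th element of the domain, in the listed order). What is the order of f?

Decomposing into disjoint cycles gives cycle lengths 5, 2, 1, 1, 1.
The order of f is the least common multiple of its cycle lengths: lcm(5, 2) = 10.

10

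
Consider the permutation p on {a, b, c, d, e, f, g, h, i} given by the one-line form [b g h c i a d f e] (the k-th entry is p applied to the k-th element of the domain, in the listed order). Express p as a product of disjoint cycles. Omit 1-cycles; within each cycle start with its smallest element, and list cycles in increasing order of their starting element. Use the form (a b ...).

(a b g d c h f)(e i)

From a: a → b → g → d → c → h → f → a, closing the cycle (a b g d c h f).
Repeating from the next unused element and collecting all non-trivial cycles gives (a b g d c h f)(e i).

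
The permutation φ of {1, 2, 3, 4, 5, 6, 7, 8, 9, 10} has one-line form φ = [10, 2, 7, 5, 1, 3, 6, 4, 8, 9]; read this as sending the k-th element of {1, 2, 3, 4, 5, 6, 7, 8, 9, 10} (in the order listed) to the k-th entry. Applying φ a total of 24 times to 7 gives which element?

7

Tracing 7 → 6 → … returns to 7 after 3 steps, so 7 lies in a 3-cycle (3 7 6).
Since the cycle has length 3, φ^24 acts on it the same as φ^0 (24 mod 3 = 0).
So φ^24(7) = 7.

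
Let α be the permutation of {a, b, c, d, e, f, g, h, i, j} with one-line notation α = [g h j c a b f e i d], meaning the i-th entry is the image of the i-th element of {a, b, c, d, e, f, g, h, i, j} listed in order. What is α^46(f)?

Tracing f → b → … returns to f after 6 steps, so f lies in a 6-cycle (a, g, f, b, h, e).
Since the cycle has length 6, α^46 acts on it the same as α^4 (46 mod 6 = 4).
Stepping 4 places around the cycle: f → b → h → e → a.

a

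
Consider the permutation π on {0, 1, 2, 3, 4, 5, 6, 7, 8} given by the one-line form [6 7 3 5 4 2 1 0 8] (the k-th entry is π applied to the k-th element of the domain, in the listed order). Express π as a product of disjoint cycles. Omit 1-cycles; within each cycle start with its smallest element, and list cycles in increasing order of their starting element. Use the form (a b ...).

(0 6 1 7)(2 3 5)

From 0: 0 → 6 → 1 → 7 → 0, closing the cycle (0 6 1 7).
Repeating from the next unused element and collecting all non-trivial cycles gives (0 6 1 7)(2 3 5).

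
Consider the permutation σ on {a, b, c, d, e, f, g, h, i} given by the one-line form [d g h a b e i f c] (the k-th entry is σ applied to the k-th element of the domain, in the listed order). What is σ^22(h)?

f

Tracing h → f → … returns to h after 7 steps, so h lies in a 7-cycle (b g i c h f e).
On a 7-cycle, σ^7 is the identity, so σ^22 = σ^1 there (22 ≡ 1 mod 7).
Stepping 1 place around the cycle: h → f.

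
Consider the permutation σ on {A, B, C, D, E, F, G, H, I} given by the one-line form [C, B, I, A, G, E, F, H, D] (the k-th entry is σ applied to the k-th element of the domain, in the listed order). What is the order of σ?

Writing σ as disjoint cycles, the cycle lengths are 4, 3, 1, 1.
The order is lcm(4, 3) = 12.

12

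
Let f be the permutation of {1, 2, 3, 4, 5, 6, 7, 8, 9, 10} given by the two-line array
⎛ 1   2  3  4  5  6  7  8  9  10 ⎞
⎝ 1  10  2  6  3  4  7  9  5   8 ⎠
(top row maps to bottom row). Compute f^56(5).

Tracing 5 → 3 → … returns to 5 after 6 steps, so 5 lies in a 6-cycle (2 10 8 9 5 3).
Powers repeat with period 6 on this cycle, and 56 mod 6 = 2, so f^56(5) = f^2(5).
Advancing 2 steps from 5: 5 → 3 → 2.

2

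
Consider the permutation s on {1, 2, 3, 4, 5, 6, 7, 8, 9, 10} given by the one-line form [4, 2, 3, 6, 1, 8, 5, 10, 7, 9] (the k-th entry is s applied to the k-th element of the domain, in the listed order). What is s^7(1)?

5

Tracing 1 → 4 → … returns to 1 after 8 steps, so 1 lies in an 8-cycle (1 4 6 8 10 9 7 5).
Advancing 7 steps from 1: 1 → 4 → 6 → 8 → 10 → 9 → 7 → 5.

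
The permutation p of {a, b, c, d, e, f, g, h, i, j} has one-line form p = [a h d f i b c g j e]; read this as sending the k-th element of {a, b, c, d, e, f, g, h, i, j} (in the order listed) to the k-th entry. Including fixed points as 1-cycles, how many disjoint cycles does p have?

3

The cycle decomposition is (a)(b h g c d f)(e i j), which has 3 cycles (counting 1-cycles).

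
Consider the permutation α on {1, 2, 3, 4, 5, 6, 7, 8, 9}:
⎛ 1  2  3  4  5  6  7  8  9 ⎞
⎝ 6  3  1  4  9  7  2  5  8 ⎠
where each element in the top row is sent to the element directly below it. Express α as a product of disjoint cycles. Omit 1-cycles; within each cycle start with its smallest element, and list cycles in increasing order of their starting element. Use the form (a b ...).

From 1: 1 → 6 → 7 → 2 → 3 → 1, closing the cycle (1 6 7 2 3).
Continuing from each remaining unvisited element yields (1 6 7 2 3)(5 9 8).

(1 6 7 2 3)(5 9 8)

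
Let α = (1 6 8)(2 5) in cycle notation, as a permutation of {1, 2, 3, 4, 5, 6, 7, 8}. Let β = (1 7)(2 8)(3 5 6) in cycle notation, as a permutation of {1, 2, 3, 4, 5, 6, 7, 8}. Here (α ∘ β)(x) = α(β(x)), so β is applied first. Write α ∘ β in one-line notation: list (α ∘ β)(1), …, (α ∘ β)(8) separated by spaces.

For each element, apply β then α: 1 → 7 → 7; 2 → 8 → 1; 3 → 5 → 2; 4 → 4 → 4; 5 → 6 → 8; 6 → 3 → 3; 7 → 1 → 6; 8 → 2 → 5.
So α ∘ β in one-line form is 7 1 2 4 8 3 6 5.

7 1 2 4 8 3 6 5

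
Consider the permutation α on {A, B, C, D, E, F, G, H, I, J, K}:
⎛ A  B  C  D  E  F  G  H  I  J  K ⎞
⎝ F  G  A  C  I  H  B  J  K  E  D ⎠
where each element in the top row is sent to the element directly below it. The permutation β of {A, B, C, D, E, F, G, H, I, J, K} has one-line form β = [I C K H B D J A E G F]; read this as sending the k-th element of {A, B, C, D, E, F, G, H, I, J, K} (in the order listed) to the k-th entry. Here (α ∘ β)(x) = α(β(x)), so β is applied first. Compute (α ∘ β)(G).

E

(α ∘ β)(G) = α(β(G)). β(G) = J, then α(J) = E. So (α ∘ β)(G) = E.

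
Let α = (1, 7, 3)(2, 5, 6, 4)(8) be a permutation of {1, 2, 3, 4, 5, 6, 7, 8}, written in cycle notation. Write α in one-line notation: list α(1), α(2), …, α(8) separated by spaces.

Reading each image from the cycles: 1↦7, 2↦5, 3↦1, 4↦2, 5↦6, 6↦4, 7↦3, 8↦8.
Listing these in domain order gives 7 5 1 2 6 4 3 8.

7 5 1 2 6 4 3 8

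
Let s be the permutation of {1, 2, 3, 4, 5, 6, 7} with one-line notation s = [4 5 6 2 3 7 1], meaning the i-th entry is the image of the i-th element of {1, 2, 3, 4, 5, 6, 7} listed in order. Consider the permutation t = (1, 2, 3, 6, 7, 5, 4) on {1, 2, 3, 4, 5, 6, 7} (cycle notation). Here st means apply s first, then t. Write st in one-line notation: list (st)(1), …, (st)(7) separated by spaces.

1 4 7 3 6 5 2

Chase each element through s then t: 1 → 4 → 1; 2 → 5 → 4; 3 → 6 → 7; 4 → 2 → 3; 5 → 3 → 6; 6 → 7 → 5; 7 → 1 → 2.
So st in one-line form is 1 4 7 3 6 5 2.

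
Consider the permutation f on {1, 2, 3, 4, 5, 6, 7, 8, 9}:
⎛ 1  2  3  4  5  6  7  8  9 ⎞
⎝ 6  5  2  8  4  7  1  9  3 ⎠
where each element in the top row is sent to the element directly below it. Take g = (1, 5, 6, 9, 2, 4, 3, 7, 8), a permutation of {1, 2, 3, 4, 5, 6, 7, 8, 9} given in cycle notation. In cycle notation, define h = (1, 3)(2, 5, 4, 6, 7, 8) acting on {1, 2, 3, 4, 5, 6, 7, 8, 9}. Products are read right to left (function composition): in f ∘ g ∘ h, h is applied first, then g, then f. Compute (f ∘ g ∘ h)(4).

Apply the permutations in order: h(4) = 6, then g(6) = 9, then f(9) = 3. So (f ∘ g ∘ h)(4) = 3.

3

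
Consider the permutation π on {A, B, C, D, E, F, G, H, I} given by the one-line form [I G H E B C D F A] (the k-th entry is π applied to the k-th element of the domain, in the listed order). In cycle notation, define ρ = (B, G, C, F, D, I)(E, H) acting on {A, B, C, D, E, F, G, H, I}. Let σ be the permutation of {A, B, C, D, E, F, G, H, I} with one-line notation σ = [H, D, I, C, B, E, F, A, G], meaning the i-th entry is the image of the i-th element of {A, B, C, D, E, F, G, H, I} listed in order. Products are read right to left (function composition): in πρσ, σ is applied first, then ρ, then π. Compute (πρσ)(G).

Chase G: σ(G) = F; ρ(F) = D; π(D) = E. Hence (πρσ)(G) = E.

E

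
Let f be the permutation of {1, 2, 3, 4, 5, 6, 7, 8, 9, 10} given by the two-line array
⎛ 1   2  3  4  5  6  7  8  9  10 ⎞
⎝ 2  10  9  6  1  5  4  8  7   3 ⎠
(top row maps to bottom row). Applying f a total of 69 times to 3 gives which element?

1

Tracing 3 → 9 → … returns to 3 after 9 steps, so 3 lies in a 9-cycle (1 2 10 3 9 7 4 6 5).
Since the cycle has length 9, f^69 acts on it the same as f^6 (69 mod 9 = 6).
Stepping 6 places around the cycle: 3 → 9 → 7 → 4 → 6 → 5 → 1.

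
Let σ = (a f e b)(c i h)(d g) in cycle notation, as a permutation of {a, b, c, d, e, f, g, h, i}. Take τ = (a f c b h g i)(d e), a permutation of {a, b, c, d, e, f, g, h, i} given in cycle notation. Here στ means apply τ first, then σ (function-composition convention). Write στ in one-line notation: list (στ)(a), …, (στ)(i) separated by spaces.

(στ)(x) = σ(τ(x)). Computing each image: σ(τ(a)) = σ(f) = e, σ(τ(b)) = σ(h) = c, σ(τ(c)) = σ(b) = a, σ(τ(d)) = σ(e) = b, σ(τ(e)) = σ(d) = g, σ(τ(f)) = σ(c) = i, σ(τ(g)) = σ(i) = h, σ(τ(h)) = σ(g) = d, σ(τ(i)) = σ(a) = f.
Hence στ = [e c a b g i h d f].

e c a b g i h d f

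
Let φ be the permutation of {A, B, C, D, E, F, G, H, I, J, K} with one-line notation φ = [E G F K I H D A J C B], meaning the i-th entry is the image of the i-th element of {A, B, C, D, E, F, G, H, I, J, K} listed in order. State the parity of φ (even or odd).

In disjoint-cycle form the cycle lengths are 7, 4.
A cycle of length ℓ contributes ℓ−1 transpositions, so φ is a product of 6 + 3 = 9 transpositions — odd.

odd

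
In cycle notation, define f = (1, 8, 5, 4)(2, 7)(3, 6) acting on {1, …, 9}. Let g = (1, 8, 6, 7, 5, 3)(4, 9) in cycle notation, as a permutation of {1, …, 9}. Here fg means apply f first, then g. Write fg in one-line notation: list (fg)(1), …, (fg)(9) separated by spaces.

6 5 7 8 9 1 2 3 4

(fg)(x) = g(f(x)). Computing each image: g(f(1)) = g(8) = 6, g(f(2)) = g(7) = 5, g(f(3)) = g(6) = 7, g(f(4)) = g(1) = 8, g(f(5)) = g(4) = 9, g(f(6)) = g(3) = 1, g(f(7)) = g(2) = 2, g(f(8)) = g(5) = 3, g(f(9)) = g(9) = 4.
Hence fg = [6 5 7 8 9 1 2 3 4].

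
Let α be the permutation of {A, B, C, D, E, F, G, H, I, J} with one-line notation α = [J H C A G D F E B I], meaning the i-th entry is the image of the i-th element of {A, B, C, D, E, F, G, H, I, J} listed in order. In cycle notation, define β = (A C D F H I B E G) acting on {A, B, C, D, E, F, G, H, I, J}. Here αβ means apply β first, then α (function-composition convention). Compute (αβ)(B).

G

First apply β: β(B) = E, then α(E) = G. Thus (αβ)(B) = G.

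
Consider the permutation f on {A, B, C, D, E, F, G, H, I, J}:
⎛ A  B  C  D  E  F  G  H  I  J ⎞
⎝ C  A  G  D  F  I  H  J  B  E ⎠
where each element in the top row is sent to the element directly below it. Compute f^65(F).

B

Tracing F → I → … returns to F after 9 steps, so F lies in a 9-cycle (A C G H J E F I B).
Powers repeat with period 9 on this cycle, and 65 mod 9 = 2, so f^65(F) = f^2(F).
Advancing 2 steps from F: F → I → B.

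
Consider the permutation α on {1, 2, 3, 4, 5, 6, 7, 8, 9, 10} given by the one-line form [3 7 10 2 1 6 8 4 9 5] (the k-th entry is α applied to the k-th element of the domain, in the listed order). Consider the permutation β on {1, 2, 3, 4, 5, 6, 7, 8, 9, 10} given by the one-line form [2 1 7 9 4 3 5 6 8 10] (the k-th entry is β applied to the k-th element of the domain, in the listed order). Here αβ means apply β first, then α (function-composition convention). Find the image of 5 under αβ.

2

β(5) = 4, then α(4) = 2; composing gives (αβ)(5) = 2.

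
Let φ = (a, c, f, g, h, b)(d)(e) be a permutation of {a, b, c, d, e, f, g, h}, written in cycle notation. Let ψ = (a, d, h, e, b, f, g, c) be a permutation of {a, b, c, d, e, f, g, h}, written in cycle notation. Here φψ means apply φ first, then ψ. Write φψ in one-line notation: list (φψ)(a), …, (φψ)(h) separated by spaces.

a d g h b c e f

For each element, apply φ then ψ: a → c → a; b → a → d; c → f → g; d → d → h; e → e → b; f → g → c; g → h → e; h → b → f.
Collecting the images, φψ = [a d g h b c e f].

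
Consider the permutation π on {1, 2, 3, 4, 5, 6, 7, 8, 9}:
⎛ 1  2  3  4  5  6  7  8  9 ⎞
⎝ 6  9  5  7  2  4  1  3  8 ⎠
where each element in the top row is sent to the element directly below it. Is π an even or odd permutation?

In disjoint-cycle form the cycle lengths are 5, 4.
A cycle is odd iff its length is even; π has 1 even-length cycle, so sgn(π) = (−1)^1 and π is odd.

odd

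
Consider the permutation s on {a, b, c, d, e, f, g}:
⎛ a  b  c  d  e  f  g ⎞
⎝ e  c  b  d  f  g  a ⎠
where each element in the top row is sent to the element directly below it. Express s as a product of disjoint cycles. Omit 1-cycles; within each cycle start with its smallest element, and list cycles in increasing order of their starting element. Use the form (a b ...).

From a: a → e → f → g → a, closing the cycle (a e f g).
Continuing from each remaining unvisited element yields (a e f g)(b c).

(a e f g)(b c)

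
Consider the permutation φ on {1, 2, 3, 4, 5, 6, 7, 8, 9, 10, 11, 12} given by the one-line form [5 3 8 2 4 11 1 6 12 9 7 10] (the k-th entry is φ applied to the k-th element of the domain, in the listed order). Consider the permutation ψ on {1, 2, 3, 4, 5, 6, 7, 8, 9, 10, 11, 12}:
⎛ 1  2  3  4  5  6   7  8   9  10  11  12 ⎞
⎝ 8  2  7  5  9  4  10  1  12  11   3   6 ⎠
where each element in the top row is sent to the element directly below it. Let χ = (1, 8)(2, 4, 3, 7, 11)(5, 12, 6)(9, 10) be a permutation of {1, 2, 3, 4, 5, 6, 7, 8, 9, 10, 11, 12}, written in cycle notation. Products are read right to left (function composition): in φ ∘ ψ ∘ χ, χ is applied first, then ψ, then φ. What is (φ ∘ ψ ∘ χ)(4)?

1

Apply the permutations in order: χ(4) = 3, then ψ(3) = 7, then φ(7) = 1. So (φ ∘ ψ ∘ χ)(4) = 1.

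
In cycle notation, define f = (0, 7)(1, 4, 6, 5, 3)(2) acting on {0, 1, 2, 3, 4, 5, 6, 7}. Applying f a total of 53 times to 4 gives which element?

3

4 lies in the 5-cycle (1, 4, 6, 5, 3).
On a 5-cycle, f^5 is the identity, so f^53 = f^3 there (53 ≡ 3 mod 5).
Advancing 3 steps from 4: 4 → 6 → 5 → 3.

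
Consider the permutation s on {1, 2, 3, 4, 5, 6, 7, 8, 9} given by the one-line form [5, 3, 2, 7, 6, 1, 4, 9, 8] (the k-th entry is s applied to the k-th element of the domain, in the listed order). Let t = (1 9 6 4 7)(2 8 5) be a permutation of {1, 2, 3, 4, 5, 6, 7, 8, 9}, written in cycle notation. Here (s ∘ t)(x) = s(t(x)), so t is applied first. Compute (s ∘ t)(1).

8

First apply t: t(1) = 9, then s(9) = 8. Thus (s ∘ t)(1) = 8.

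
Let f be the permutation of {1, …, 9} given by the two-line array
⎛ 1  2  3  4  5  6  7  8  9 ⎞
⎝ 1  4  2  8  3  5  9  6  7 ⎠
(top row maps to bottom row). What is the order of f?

The disjoint-cycle form of f has cycle lengths 6, 2, 1.
Since disjoint cycles commute, ord(f) = lcm(6, 2) = 6.

6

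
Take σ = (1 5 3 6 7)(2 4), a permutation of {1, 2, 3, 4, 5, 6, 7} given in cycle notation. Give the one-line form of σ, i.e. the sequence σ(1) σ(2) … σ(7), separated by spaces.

5 4 6 2 3 7 1

Reading each image from the cycles: 1↦5, 2↦4, 3↦6, 4↦2, 5↦3, 6↦7, 7↦1.
So the one-line form is 5 4 6 2 3 7 1.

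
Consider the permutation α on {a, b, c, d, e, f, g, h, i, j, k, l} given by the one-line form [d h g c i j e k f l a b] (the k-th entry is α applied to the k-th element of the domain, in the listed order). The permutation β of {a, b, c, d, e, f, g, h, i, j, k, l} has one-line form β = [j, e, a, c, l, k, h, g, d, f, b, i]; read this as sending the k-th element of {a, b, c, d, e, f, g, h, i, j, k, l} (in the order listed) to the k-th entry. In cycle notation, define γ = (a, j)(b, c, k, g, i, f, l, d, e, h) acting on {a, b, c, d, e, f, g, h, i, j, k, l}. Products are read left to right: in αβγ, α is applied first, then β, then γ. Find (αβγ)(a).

k

Apply the permutations in order: α(a) = d, then β(d) = c, then γ(c) = k. So (αβγ)(a) = k.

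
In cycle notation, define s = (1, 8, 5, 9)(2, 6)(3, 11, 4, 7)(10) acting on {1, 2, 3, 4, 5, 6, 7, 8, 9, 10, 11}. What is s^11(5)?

8

5 lies in the 4-cycle (1, 8, 5, 9).
Powers repeat with period 4 on this cycle, and 11 mod 4 = 3, so s^11(5) = s^3(5).
Advancing 3 steps from 5: 5 → 9 → 1 → 8.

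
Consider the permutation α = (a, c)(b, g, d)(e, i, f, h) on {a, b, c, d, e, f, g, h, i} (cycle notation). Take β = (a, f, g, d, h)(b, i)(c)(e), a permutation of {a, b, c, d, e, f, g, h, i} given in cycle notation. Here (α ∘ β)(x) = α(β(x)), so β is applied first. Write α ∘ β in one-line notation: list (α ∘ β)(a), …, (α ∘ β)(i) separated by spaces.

For each element, apply β then α: a → f → h; b → i → f; c → c → a; d → h → e; e → e → i; f → g → d; g → d → b; h → a → c; i → b → g.
Collecting the images, α ∘ β = [h f a e i d b c g].

h f a e i d b c g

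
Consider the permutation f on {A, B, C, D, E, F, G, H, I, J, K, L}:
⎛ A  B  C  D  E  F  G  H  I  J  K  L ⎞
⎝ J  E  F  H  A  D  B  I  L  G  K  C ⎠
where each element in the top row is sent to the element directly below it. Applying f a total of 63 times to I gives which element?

Tracing I → L → … returns to I after 6 steps, so I lies in a 6-cycle (C, F, D, H, I, L).
Powers repeat with period 6 on this cycle, and 63 mod 6 = 3, so f^63(I) = f^3(I).
Advancing 3 steps from I: I → L → C → F.

F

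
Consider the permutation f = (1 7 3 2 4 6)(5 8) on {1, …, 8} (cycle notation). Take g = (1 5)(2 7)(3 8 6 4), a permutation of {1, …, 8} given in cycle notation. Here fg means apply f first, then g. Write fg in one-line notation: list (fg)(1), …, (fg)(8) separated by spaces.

2 3 7 4 6 5 8 1

(fg)(x) = g(f(x)). Computing each image: g(f(1)) = g(7) = 2, g(f(2)) = g(4) = 3, g(f(3)) = g(2) = 7, g(f(4)) = g(6) = 4, g(f(5)) = g(8) = 6, g(f(6)) = g(1) = 5, g(f(7)) = g(3) = 8, g(f(8)) = g(5) = 1.
Hence fg = [2 3 7 4 6 5 8 1].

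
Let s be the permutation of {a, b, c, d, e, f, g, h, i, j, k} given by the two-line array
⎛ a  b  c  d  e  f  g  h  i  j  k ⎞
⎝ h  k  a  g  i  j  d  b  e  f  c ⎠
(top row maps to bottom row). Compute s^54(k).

b

Tracing k → c → … returns to k after 5 steps, so k lies in a 5-cycle (a h b k c).
Powers repeat with period 5 on this cycle, and 54 mod 5 = 4, so s^54(k) = s^4(k).
Advancing 4 steps from k: k → c → a → h → b.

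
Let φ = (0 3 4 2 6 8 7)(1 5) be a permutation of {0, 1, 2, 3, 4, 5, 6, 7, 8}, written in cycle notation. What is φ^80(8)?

3

8 lies in the 7-cycle (0 3 4 2 6 8 7).
Since the cycle has length 7, φ^80 acts on it the same as φ^3 (80 mod 7 = 3).
Stepping 3 places around the cycle: 8 → 7 → 0 → 3.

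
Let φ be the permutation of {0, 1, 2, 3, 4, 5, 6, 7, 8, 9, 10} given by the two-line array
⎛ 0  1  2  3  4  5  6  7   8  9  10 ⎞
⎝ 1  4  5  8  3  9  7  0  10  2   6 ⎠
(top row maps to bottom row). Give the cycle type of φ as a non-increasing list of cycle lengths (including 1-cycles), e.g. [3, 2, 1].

The disjoint cycles are (0 1 4 3 8 10 6 7)(2 5 9), with lengths 8, 3 in non-increasing order.

[8, 3]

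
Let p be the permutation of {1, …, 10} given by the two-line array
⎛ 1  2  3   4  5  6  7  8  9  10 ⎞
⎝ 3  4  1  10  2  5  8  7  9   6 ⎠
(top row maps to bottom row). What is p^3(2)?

6

Tracing 2 → 4 → … returns to 2 after 5 steps, so 2 lies in a 5-cycle (2, 4, 10, 6, 5).
Stepping 3 places around the cycle: 2 → 4 → 10 → 6.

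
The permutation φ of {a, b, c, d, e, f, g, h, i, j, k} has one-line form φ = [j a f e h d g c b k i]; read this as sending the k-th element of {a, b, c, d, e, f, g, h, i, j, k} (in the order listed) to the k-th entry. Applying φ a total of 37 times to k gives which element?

Tracing k → i → … returns to k after 5 steps, so k lies in a 5-cycle (a, j, k, i, b).
On a 5-cycle, φ^5 is the identity, so φ^37 = φ^2 there (37 ≡ 2 mod 5).
Stepping 2 places around the cycle: k → i → b.

b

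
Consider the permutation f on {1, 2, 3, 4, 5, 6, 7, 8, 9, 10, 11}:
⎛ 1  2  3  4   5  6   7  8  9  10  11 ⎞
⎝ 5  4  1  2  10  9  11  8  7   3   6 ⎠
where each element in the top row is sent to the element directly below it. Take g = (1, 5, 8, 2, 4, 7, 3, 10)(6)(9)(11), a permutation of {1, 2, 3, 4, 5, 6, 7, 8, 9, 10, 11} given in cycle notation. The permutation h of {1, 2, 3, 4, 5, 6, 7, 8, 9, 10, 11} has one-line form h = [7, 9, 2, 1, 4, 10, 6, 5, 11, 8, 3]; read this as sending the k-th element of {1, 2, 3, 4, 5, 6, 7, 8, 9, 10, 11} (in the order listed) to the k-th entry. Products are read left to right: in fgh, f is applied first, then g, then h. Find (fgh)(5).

(fgh)(5) = h(g(f(5))). f(5) = 10, then g(10) = 1, then h(1) = 7, so the result is 7.

7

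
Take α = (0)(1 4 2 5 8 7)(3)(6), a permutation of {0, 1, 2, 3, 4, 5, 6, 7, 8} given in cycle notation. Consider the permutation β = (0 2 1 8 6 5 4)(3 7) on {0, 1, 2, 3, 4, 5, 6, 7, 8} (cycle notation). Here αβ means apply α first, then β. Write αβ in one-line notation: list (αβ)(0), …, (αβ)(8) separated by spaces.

2 0 4 7 1 6 5 8 3

(αβ)(x) = β(α(x)). Computing each image: β(α(0)) = β(0) = 2, β(α(1)) = β(4) = 0, β(α(2)) = β(5) = 4, β(α(3)) = β(3) = 7, β(α(4)) = β(2) = 1, β(α(5)) = β(8) = 6, β(α(6)) = β(6) = 5, β(α(7)) = β(1) = 8, β(α(8)) = β(7) = 3.
Hence αβ = [2 0 4 7 1 6 5 8 3].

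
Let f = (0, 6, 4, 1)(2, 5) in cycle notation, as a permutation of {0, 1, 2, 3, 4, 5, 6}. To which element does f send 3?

3

3 does not appear in any cycle of f, so it is a fixed point: f(3) = 3.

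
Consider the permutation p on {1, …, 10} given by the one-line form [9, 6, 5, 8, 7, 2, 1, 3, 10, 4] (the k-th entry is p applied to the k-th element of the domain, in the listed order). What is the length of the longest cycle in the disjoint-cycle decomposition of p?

8

Decomposing into disjoint cycles gives (1, 9, 10, 4, 8, 3, 5, 7)(2, 6); the longest has length 8.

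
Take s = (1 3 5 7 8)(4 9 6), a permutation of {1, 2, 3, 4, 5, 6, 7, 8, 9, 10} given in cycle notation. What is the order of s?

The cycle type of s is (5, 3, 1, 1).
Since disjoint cycles commute, ord(s) = lcm(5, 3) = 15.

15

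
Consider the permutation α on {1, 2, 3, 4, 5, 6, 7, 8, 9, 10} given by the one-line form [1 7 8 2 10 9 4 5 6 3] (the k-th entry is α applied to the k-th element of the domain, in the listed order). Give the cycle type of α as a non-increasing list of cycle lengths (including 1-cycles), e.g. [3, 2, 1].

[4, 3, 2, 1]

The disjoint cycles are (1)(2, 7, 4)(3, 8, 5, 10)(6, 9), with lengths 4, 3, 2, 1 in non-increasing order.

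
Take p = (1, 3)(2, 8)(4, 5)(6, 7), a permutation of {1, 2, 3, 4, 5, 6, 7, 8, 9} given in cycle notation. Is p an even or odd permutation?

The cycle lengths are 2, 2, 2, 2, 1.
A cycle of length ℓ contributes ℓ−1 transpositions, so p is a product of 1 + 1 + 1 + 1 = 4 transpositions — even.

even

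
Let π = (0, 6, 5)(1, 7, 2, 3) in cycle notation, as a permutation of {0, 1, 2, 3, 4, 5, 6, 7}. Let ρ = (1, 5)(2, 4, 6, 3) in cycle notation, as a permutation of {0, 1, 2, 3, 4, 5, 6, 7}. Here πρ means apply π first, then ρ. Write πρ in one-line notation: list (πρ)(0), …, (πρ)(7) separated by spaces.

(πρ)(x) = ρ(π(x)). Computing each image: ρ(π(0)) = ρ(6) = 3, ρ(π(1)) = ρ(7) = 7, ρ(π(2)) = ρ(3) = 2, ρ(π(3)) = ρ(1) = 5, ρ(π(4)) = ρ(4) = 6, ρ(π(5)) = ρ(0) = 0, ρ(π(6)) = ρ(5) = 1, ρ(π(7)) = ρ(2) = 4.
Hence πρ = [3 7 2 5 6 0 1 4].

3 7 2 5 6 0 1 4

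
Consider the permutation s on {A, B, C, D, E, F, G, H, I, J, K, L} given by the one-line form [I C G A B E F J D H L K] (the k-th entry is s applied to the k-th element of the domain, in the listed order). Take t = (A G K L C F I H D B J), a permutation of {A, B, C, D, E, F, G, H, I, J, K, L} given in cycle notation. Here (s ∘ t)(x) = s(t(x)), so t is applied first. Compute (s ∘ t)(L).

G

First apply t: t(L) = C, then s(C) = G. Thus (s ∘ t)(L) = G.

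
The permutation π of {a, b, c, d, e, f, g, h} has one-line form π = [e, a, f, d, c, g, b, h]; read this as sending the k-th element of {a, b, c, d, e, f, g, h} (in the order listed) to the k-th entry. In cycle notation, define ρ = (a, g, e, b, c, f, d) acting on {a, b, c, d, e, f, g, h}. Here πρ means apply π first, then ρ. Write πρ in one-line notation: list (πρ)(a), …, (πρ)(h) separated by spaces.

b g d a f e c h

(πρ)(x) = ρ(π(x)). Computing each image: ρ(π(a)) = ρ(e) = b, ρ(π(b)) = ρ(a) = g, ρ(π(c)) = ρ(f) = d, ρ(π(d)) = ρ(d) = a, ρ(π(e)) = ρ(c) = f, ρ(π(f)) = ρ(g) = e, ρ(π(g)) = ρ(b) = c, ρ(π(h)) = ρ(h) = h.
Hence πρ = [b g d a f e c h].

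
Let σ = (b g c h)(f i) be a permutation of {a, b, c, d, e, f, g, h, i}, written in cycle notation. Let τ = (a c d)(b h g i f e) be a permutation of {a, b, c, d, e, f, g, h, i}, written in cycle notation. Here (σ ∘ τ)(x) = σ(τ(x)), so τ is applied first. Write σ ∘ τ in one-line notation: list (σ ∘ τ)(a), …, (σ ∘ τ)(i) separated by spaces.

(σ ∘ τ)(x) = σ(τ(x)). Computing each image: σ(τ(a)) = σ(c) = h, σ(τ(b)) = σ(h) = b, σ(τ(c)) = σ(d) = d, σ(τ(d)) = σ(a) = a, σ(τ(e)) = σ(b) = g, σ(τ(f)) = σ(e) = e, σ(τ(g)) = σ(i) = f, σ(τ(h)) = σ(g) = c, σ(τ(i)) = σ(f) = i.
Hence σ ∘ τ = [h b d a g e f c i].

h b d a g e f c i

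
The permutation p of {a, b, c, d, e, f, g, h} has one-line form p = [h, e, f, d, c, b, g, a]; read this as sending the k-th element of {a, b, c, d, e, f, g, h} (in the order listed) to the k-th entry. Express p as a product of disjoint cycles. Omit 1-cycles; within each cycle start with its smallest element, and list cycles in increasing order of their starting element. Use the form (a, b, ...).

From a: a → h → a, closing the cycle (a, h).
Repeating from the next unused element and collecting all non-trivial cycles gives (a, h)(b, e, c, f).

(a, h)(b, e, c, f)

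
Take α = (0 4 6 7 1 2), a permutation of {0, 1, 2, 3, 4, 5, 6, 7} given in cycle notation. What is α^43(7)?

1

7 lies in the 6-cycle (0 4 6 7 1 2).
Powers repeat with period 6 on this cycle, and 43 mod 6 = 1, so α^43(7) = α^1(7).
Stepping 1 place around the cycle: 7 → 1.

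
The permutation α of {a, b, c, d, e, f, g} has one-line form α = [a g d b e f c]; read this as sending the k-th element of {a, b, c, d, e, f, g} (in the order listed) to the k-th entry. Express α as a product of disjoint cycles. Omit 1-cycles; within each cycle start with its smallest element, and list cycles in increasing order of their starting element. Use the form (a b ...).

Iterating α from b gives b → g → c → d → b; that is the 4-cycle (b g c d).
Repeating from the next unused element and collecting all non-trivial cycles gives (b g c d).

(b g c d)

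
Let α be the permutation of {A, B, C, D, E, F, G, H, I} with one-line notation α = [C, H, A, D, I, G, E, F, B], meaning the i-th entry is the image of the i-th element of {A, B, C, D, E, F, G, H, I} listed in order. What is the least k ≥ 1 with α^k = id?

Decomposing into disjoint cycles gives cycle lengths 6, 2, 1.
The order is lcm(6, 2) = 6.

6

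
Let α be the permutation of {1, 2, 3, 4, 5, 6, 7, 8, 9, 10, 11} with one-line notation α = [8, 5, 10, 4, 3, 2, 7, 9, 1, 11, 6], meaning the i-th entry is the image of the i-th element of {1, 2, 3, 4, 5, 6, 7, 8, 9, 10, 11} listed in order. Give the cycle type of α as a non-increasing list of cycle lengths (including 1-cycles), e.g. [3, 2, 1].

[6, 3, 1, 1]

The disjoint cycles are (1, 8, 9)(2, 5, 3, 10, 11, 6)(4)(7), with lengths 6, 3, 1, 1 in non-increasing order.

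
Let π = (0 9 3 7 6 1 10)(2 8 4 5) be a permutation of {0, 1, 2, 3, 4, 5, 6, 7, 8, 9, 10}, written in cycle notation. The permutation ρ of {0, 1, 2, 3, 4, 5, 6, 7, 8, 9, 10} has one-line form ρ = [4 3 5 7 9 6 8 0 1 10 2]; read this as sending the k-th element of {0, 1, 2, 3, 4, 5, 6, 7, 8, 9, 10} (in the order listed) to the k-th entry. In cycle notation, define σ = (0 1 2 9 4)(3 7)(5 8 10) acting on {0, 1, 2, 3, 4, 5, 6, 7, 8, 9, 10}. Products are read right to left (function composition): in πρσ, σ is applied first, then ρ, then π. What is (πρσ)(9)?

3

Apply the permutations in order: σ(9) = 4, then ρ(4) = 9, then π(9) = 3. So (πρσ)(9) = 3.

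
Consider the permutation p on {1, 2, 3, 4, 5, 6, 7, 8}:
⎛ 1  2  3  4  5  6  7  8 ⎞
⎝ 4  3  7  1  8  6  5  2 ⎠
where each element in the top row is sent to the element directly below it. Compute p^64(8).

Tracing 8 → 2 → … returns to 8 after 5 steps, so 8 lies in a 5-cycle (2, 3, 7, 5, 8).
Since the cycle has length 5, p^64 acts on it the same as p^4 (64 mod 5 = 4).
Stepping 4 places around the cycle: 8 → 2 → 3 → 7 → 5.

5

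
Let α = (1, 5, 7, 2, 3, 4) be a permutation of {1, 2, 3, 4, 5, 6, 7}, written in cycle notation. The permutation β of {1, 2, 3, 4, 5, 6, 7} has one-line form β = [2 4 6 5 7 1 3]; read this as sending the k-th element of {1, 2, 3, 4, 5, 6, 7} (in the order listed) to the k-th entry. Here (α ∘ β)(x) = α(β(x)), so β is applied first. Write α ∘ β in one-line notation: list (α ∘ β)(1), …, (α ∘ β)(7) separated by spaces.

For each element, apply β then α: 1 → 2 → 3; 2 → 4 → 1; 3 → 6 → 6; 4 → 5 → 7; 5 → 7 → 2; 6 → 1 → 5; 7 → 3 → 4.
Collecting the images, α ∘ β = [3 1 6 7 2 5 4].

3 1 6 7 2 5 4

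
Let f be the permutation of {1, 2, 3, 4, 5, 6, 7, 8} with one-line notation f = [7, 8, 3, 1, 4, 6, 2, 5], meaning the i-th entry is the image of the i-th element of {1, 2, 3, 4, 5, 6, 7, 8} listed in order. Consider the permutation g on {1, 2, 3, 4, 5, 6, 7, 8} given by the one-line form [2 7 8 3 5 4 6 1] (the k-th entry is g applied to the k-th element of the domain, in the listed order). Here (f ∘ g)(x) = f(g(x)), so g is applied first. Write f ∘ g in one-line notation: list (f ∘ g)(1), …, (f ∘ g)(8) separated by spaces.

Chase each element through g then f: 1 → 2 → 8; 2 → 7 → 2; 3 → 8 → 5; 4 → 3 → 3; 5 → 5 → 4; 6 → 4 → 1; 7 → 6 → 6; 8 → 1 → 7.
Collecting the images, f ∘ g = [8 2 5 3 4 1 6 7].

8 2 5 3 4 1 6 7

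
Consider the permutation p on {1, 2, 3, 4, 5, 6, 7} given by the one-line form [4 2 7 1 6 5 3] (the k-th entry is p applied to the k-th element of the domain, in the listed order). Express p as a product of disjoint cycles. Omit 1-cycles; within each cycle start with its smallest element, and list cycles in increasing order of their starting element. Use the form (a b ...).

(1 4)(3 7)(5 6)

Iterating p from 1 gives 1 → 4 → 1; that is the 2-cycle (1 4).
Repeating from the next unused element and collecting all non-trivial cycles gives (1 4)(3 7)(5 6).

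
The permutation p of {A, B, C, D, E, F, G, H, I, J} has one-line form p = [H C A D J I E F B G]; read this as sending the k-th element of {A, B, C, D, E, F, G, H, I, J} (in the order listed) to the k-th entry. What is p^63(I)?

Tracing I → B → … returns to I after 6 steps, so I lies in a 6-cycle (A H F I B C).
Since the cycle has length 6, p^63 acts on it the same as p^3 (63 mod 6 = 3).
Advancing 3 steps from I: I → B → C → A.

A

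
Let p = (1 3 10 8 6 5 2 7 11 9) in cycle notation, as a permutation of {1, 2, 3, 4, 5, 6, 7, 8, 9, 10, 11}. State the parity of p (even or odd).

The cycle lengths are 10, 1.
A cycle is odd iff its length is even; p has 1 even-length cycle, so sgn(p) = (−1)^1 and p is odd.

odd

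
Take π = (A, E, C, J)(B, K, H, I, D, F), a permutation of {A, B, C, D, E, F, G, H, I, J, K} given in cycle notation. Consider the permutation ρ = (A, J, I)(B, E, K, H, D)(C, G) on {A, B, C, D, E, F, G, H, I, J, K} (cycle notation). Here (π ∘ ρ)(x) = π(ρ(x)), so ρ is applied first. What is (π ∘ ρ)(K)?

(π ∘ ρ)(K) = π(ρ(K)). ρ(K) = H, then π(H) = I. So (π ∘ ρ)(K) = I.

I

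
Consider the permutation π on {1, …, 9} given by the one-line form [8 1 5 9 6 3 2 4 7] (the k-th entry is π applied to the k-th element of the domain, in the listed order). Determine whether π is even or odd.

odd

In disjoint-cycle form the cycle lengths are 6, 3.
A cycle of length ℓ contributes ℓ−1 transpositions, so π is a product of 5 + 2 = 7 transpositions — odd.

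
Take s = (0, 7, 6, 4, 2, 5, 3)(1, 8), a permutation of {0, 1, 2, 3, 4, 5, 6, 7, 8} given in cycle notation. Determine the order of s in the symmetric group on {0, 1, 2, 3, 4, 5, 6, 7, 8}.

The disjoint cycles have lengths 7, 2.
The order of s is the least common multiple of its cycle lengths: lcm(7, 2) = 14.

14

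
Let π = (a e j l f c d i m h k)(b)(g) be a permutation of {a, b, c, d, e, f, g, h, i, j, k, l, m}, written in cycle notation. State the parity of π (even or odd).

The cycle lengths are 11, 1, 1.
A cycle is odd iff its length is even; π has 0 even-length cycles, so sgn(π) = (−1)^0 and π is even.

even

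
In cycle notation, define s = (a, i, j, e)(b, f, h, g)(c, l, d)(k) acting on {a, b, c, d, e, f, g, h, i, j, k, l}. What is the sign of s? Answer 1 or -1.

The cycle lengths are 4, 4, 3, 1.
A cycle is odd iff its length is even; s has 2 even-length cycles, so sgn(s) = (−1)^2 and s is even.

1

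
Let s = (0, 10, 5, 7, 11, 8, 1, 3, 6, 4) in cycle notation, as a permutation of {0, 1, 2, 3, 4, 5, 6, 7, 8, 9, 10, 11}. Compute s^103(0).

7

0 lies in the 10-cycle (0, 10, 5, 7, 11, 8, 1, 3, 6, 4).
Since the cycle has length 10, s^103 acts on it the same as s^3 (103 mod 10 = 3).
Stepping 3 places around the cycle: 0 → 10 → 5 → 7.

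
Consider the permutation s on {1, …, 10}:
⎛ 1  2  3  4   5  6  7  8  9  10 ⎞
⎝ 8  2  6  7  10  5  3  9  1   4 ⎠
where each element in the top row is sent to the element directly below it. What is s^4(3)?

Tracing 3 → 6 → … returns to 3 after 6 steps, so 3 lies in a 6-cycle (3, 6, 5, 10, 4, 7).
Stepping 4 places around the cycle: 3 → 6 → 5 → 10 → 4.

4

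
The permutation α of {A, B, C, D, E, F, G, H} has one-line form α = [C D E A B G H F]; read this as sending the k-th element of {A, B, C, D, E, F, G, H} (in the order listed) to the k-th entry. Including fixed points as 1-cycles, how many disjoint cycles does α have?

The cycle decomposition is (A, C, E, B, D)(F, G, H), which has 2 cycles (counting 1-cycles).

2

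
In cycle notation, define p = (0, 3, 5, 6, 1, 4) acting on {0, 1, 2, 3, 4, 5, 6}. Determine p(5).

6

Within (0, 3, 5, 6, 1, 4), 5 ↦ 6.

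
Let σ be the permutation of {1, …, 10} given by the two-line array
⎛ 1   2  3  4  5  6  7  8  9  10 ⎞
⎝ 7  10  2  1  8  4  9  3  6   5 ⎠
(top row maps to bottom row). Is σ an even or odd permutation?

In disjoint-cycle form the cycle lengths are 5, 5.
A cycle of length ℓ contributes ℓ−1 transpositions, so σ is a product of 4 + 4 = 8 transpositions — even.

even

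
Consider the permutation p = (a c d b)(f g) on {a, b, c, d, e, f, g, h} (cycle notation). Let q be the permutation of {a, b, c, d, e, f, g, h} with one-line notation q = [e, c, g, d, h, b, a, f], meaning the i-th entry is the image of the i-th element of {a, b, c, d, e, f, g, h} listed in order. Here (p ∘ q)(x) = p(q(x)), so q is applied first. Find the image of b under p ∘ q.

First apply q: q(b) = c, then p(c) = d. Thus (p ∘ q)(b) = d.

d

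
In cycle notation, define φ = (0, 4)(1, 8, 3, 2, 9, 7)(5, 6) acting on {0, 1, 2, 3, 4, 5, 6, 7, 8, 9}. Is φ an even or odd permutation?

odd

The cycle lengths are 6, 2, 2.
A cycle is odd iff its length is even; φ has 3 even-length cycles, so sgn(φ) = (−1)^3 and φ is odd.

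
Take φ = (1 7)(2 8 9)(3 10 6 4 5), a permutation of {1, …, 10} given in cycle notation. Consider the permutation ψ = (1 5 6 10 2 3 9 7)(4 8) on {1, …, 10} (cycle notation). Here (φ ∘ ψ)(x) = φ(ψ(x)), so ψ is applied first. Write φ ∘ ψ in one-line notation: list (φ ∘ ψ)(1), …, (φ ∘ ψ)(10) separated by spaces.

(φ ∘ ψ)(x) = φ(ψ(x)). Computing each image: φ(ψ(1)) = φ(5) = 3, φ(ψ(2)) = φ(3) = 10, φ(ψ(3)) = φ(9) = 2, φ(ψ(4)) = φ(8) = 9, φ(ψ(5)) = φ(6) = 4, φ(ψ(6)) = φ(10) = 6, φ(ψ(7)) = φ(1) = 7, φ(ψ(8)) = φ(4) = 5, φ(ψ(9)) = φ(7) = 1, φ(ψ(10)) = φ(2) = 8.
Hence φ ∘ ψ = [3 10 2 9 4 6 7 5 1 8].

3 10 2 9 4 6 7 5 1 8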